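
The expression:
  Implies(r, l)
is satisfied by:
  {l: True, r: False}
  {r: False, l: False}
  {r: True, l: True}


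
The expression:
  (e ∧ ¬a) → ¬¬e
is always true.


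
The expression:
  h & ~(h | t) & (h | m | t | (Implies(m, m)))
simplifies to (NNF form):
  False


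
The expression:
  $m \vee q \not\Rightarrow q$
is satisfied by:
  {m: True}


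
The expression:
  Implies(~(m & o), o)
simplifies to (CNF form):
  o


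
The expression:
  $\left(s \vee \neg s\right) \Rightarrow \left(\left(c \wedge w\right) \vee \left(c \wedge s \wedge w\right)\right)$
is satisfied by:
  {c: True, w: True}


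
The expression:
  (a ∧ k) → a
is always true.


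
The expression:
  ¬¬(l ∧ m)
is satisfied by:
  {m: True, l: True}


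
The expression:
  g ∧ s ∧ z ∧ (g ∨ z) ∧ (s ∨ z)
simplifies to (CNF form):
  g ∧ s ∧ z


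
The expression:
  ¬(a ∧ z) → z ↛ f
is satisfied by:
  {z: True, a: True, f: False}
  {z: True, a: False, f: False}
  {z: True, f: True, a: True}


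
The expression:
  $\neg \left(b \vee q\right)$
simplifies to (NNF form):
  $\neg b \wedge \neg q$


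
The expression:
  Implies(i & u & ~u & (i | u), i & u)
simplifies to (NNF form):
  True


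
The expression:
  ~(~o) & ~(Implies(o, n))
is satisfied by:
  {o: True, n: False}


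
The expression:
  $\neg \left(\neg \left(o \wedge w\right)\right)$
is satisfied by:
  {w: True, o: True}


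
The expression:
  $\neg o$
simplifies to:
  $\neg o$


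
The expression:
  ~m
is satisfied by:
  {m: False}


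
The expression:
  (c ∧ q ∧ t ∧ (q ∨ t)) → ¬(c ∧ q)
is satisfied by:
  {c: False, t: False, q: False}
  {q: True, c: False, t: False}
  {t: True, c: False, q: False}
  {q: True, t: True, c: False}
  {c: True, q: False, t: False}
  {q: True, c: True, t: False}
  {t: True, c: True, q: False}


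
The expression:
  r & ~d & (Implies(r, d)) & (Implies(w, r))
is never true.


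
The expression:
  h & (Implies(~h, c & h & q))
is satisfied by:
  {h: True}


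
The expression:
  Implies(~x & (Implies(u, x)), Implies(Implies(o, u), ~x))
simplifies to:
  True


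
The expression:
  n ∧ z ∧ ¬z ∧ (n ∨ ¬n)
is never true.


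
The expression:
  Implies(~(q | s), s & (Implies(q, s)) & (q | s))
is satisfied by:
  {q: True, s: True}
  {q: True, s: False}
  {s: True, q: False}


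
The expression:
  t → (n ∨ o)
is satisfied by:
  {n: True, o: True, t: False}
  {n: True, t: False, o: False}
  {o: True, t: False, n: False}
  {o: False, t: False, n: False}
  {n: True, o: True, t: True}
  {n: True, t: True, o: False}
  {o: True, t: True, n: False}


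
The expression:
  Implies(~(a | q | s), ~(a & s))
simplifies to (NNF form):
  True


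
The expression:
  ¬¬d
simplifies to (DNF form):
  d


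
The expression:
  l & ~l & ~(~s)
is never true.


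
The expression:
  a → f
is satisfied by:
  {f: True, a: False}
  {a: False, f: False}
  {a: True, f: True}


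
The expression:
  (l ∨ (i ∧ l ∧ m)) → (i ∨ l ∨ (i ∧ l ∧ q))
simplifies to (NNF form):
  True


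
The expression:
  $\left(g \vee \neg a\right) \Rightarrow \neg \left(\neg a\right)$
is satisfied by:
  {a: True}


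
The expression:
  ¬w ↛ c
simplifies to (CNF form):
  ¬c ∧ ¬w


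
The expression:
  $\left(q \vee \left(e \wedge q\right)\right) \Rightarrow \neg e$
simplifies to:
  $\neg e \vee \neg q$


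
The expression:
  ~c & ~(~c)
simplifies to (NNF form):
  False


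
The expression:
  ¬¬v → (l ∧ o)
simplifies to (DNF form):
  (l ∧ o) ∨ ¬v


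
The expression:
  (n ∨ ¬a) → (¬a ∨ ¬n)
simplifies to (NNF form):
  ¬a ∨ ¬n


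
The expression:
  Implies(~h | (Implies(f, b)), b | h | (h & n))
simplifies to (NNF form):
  b | h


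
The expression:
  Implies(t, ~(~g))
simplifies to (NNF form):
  g | ~t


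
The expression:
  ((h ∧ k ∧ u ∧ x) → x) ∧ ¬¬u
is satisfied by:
  {u: True}


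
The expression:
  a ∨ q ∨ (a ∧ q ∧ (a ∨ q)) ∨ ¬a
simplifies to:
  True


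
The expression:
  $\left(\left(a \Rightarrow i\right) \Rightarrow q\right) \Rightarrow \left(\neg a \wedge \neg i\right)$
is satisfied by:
  {q: False, a: False, i: False}
  {i: True, q: False, a: False}
  {i: True, a: True, q: False}
  {q: True, a: False, i: False}


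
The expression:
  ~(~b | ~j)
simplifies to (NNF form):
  b & j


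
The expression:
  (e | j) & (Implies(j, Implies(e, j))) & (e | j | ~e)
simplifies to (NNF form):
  e | j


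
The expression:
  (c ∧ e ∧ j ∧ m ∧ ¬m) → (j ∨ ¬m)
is always true.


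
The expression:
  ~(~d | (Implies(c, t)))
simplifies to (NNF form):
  c & d & ~t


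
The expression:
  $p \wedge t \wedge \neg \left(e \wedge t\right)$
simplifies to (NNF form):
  $p \wedge t \wedge \neg e$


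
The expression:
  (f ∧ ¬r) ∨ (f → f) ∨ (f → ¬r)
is always true.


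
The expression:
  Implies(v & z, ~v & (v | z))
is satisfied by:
  {v: False, z: False}
  {z: True, v: False}
  {v: True, z: False}


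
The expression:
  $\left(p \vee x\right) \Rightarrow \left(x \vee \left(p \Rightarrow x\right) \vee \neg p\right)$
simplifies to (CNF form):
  $x \vee \neg p$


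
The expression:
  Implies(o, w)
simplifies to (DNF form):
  w | ~o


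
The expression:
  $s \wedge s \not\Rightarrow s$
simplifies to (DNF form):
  $\text{False}$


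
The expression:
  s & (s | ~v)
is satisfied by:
  {s: True}


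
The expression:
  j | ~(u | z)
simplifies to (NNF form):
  j | (~u & ~z)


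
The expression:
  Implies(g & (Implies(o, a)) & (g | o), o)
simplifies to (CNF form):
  o | ~g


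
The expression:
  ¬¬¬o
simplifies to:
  ¬o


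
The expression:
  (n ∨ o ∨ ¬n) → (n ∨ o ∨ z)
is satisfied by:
  {n: True, o: True, z: True}
  {n: True, o: True, z: False}
  {n: True, z: True, o: False}
  {n: True, z: False, o: False}
  {o: True, z: True, n: False}
  {o: True, z: False, n: False}
  {z: True, o: False, n: False}


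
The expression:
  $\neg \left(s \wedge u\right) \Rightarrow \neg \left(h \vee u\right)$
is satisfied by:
  {s: True, h: False, u: False}
  {h: False, u: False, s: False}
  {u: True, s: True, h: False}
  {u: True, s: True, h: True}


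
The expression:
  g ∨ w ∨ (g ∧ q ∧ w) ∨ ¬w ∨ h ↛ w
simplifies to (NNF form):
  True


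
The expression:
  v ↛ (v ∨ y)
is never true.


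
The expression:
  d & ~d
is never true.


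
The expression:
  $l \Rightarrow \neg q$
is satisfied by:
  {l: False, q: False}
  {q: True, l: False}
  {l: True, q: False}


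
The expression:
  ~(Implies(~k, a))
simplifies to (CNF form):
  ~a & ~k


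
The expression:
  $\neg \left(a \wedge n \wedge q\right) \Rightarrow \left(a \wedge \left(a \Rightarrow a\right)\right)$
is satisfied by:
  {a: True}


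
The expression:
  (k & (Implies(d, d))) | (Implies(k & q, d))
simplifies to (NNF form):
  True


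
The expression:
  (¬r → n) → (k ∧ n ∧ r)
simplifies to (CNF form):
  (k ∨ ¬r) ∧ (n ∨ ¬r) ∧ (r ∨ ¬n)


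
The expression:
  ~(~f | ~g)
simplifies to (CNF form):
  f & g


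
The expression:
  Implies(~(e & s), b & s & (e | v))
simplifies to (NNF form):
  s & (b | e) & (e | v)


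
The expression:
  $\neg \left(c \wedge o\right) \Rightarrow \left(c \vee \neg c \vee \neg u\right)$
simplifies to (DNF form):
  $\text{True}$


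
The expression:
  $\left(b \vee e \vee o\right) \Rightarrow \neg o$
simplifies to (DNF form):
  $\neg o$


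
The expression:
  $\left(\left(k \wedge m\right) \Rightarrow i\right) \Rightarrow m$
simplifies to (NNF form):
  $m$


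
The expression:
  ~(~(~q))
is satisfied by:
  {q: False}


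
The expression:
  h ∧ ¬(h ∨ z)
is never true.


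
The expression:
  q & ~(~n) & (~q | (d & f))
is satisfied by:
  {f: True, d: True, q: True, n: True}


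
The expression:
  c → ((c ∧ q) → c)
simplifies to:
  True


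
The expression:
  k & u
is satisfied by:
  {u: True, k: True}


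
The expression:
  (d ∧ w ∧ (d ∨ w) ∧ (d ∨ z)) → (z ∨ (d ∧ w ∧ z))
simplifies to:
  z ∨ ¬d ∨ ¬w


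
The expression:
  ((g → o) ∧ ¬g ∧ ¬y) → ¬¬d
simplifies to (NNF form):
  d ∨ g ∨ y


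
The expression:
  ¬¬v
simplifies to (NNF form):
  v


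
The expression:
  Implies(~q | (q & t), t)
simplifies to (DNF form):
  q | t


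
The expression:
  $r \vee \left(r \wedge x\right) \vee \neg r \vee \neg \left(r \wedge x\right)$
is always true.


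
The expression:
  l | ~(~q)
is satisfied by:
  {q: True, l: True}
  {q: True, l: False}
  {l: True, q: False}


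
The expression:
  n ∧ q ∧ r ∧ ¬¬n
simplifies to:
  n ∧ q ∧ r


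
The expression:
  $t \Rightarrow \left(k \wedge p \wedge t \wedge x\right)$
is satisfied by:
  {p: True, k: True, x: True, t: False}
  {p: True, k: True, x: False, t: False}
  {p: True, x: True, k: False, t: False}
  {p: True, x: False, k: False, t: False}
  {k: True, x: True, p: False, t: False}
  {k: True, x: False, p: False, t: False}
  {x: True, p: False, k: False, t: False}
  {x: False, p: False, k: False, t: False}
  {t: True, p: True, k: True, x: True}


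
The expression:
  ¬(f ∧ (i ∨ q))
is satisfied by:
  {i: False, f: False, q: False}
  {q: True, i: False, f: False}
  {i: True, q: False, f: False}
  {q: True, i: True, f: False}
  {f: True, q: False, i: False}


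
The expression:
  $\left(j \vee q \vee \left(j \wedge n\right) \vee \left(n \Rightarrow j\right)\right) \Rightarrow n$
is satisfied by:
  {n: True}


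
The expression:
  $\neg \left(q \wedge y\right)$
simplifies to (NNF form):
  $\neg q \vee \neg y$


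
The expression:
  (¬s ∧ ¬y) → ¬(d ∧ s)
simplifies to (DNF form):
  True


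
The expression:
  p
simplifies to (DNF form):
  p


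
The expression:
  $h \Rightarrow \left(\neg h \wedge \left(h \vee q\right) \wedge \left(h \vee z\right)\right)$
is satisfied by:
  {h: False}


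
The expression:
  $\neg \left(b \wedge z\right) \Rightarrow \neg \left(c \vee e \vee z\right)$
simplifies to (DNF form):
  $\left(b \wedge z\right) \vee \left(z \wedge \neg z\right) \vee \left(b \wedge z \wedge \neg c\right) \vee \left(b \wedge z \wedge \neg e\right) \vee \left(b \wedge \neg c \wedge \neg e\right) \vee \left(z \wedge \neg c \wedge \neg z\right) \vee \left(z \wedge \neg e \wedge \neg z\right) \vee \left(\neg c \wedge \neg e \wedge \neg z\right)$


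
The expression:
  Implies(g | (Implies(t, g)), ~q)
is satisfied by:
  {t: True, q: False, g: False}
  {t: False, q: False, g: False}
  {g: True, t: True, q: False}
  {g: True, t: False, q: False}
  {q: True, t: True, g: False}


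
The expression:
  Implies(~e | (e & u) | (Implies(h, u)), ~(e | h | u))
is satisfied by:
  {u: False, e: False, h: False}
  {h: True, e: True, u: False}


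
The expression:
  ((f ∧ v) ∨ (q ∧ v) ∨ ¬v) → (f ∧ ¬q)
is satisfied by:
  {v: True, f: True, q: False}
  {v: True, q: False, f: False}
  {f: True, q: False, v: False}


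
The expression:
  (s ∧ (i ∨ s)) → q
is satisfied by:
  {q: True, s: False}
  {s: False, q: False}
  {s: True, q: True}


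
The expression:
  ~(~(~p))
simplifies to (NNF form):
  ~p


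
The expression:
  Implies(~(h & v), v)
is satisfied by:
  {v: True}


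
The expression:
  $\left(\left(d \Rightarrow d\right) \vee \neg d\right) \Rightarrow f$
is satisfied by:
  {f: True}


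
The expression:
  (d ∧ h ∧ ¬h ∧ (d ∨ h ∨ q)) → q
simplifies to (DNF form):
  True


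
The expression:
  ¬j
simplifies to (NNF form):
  ¬j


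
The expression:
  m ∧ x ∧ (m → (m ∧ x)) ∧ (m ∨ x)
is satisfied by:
  {m: True, x: True}


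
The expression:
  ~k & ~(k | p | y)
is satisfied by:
  {y: False, p: False, k: False}


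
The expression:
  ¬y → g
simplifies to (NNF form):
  g ∨ y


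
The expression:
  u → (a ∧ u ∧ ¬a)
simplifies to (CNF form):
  ¬u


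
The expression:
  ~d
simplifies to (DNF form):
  ~d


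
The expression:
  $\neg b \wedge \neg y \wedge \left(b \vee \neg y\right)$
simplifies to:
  $\neg b \wedge \neg y$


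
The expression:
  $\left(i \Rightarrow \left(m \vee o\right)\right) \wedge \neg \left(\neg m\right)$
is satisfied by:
  {m: True}


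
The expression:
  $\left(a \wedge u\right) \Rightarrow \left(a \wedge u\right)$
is always true.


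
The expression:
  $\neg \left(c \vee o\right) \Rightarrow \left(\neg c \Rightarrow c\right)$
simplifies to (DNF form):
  $c \vee o$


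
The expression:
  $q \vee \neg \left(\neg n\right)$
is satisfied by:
  {n: True, q: True}
  {n: True, q: False}
  {q: True, n: False}


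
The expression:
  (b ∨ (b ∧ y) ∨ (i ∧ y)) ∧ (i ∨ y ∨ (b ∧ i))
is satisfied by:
  {i: True, b: True, y: True}
  {i: True, b: True, y: False}
  {i: True, y: True, b: False}
  {b: True, y: True, i: False}


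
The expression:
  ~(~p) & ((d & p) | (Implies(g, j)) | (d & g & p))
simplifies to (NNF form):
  p & (d | j | ~g)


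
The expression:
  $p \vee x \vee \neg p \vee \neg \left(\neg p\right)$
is always true.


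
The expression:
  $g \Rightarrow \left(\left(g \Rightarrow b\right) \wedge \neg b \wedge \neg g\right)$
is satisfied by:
  {g: False}


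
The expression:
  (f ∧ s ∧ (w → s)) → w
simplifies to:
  w ∨ ¬f ∨ ¬s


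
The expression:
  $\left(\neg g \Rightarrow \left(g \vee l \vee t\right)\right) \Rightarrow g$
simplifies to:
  $g \vee \left(\neg l \wedge \neg t\right)$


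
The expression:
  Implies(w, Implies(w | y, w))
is always true.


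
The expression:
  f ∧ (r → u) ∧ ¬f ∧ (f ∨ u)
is never true.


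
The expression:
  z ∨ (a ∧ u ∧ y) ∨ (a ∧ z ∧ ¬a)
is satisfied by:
  {y: True, z: True, a: True, u: True}
  {y: True, z: True, a: True, u: False}
  {y: True, z: True, u: True, a: False}
  {y: True, z: True, u: False, a: False}
  {z: True, a: True, u: True, y: False}
  {z: True, a: True, u: False, y: False}
  {z: True, a: False, u: True, y: False}
  {z: True, a: False, u: False, y: False}
  {y: True, a: True, u: True, z: False}


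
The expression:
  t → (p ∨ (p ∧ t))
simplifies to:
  p ∨ ¬t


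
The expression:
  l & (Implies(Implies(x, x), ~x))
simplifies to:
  l & ~x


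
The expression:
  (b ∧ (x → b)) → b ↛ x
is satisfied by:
  {x: False, b: False}
  {b: True, x: False}
  {x: True, b: False}


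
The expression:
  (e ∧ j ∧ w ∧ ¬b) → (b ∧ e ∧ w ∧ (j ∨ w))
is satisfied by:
  {b: True, w: False, e: False, j: False}
  {b: False, w: False, e: False, j: False}
  {j: True, b: True, w: False, e: False}
  {j: True, b: False, w: False, e: False}
  {b: True, e: True, j: False, w: False}
  {e: True, j: False, w: False, b: False}
  {j: True, e: True, b: True, w: False}
  {j: True, e: True, b: False, w: False}
  {b: True, w: True, j: False, e: False}
  {w: True, j: False, e: False, b: False}
  {b: True, j: True, w: True, e: False}
  {j: True, w: True, b: False, e: False}
  {b: True, e: True, w: True, j: False}
  {e: True, w: True, j: False, b: False}
  {j: True, e: True, w: True, b: True}


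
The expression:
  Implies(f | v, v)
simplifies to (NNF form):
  v | ~f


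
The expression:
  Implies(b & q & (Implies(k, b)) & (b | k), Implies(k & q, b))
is always true.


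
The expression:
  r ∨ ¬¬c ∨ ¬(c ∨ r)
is always true.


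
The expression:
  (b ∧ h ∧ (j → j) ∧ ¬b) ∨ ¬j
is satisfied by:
  {j: False}


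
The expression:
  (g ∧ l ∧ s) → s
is always true.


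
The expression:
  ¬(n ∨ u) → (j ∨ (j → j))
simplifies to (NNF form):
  True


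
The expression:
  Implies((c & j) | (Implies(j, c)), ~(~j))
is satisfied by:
  {j: True}


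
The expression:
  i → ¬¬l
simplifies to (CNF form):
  l ∨ ¬i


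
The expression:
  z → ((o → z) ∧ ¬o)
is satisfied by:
  {o: False, z: False}
  {z: True, o: False}
  {o: True, z: False}


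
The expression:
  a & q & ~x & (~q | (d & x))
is never true.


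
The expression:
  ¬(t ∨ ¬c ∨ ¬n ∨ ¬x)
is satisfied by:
  {c: True, x: True, n: True, t: False}


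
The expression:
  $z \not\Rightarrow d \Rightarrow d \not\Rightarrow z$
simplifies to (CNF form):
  $d \vee \neg z$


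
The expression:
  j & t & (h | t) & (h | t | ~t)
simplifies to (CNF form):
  j & t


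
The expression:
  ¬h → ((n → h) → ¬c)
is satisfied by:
  {h: True, n: True, c: False}
  {h: True, c: False, n: False}
  {n: True, c: False, h: False}
  {n: False, c: False, h: False}
  {h: True, n: True, c: True}
  {h: True, c: True, n: False}
  {n: True, c: True, h: False}


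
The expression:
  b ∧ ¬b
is never true.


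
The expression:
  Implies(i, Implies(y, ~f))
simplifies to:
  ~f | ~i | ~y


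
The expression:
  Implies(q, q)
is always true.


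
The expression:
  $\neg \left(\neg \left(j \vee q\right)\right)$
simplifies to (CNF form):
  $j \vee q$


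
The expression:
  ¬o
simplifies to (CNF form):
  ¬o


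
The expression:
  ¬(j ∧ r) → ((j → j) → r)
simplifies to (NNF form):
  r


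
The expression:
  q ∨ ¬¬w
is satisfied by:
  {q: True, w: True}
  {q: True, w: False}
  {w: True, q: False}


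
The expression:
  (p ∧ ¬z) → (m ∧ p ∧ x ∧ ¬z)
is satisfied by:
  {z: True, m: True, x: True, p: False}
  {z: True, m: True, x: False, p: False}
  {z: True, x: True, p: False, m: False}
  {z: True, x: False, p: False, m: False}
  {m: True, x: True, p: False, z: False}
  {m: True, x: False, p: False, z: False}
  {x: True, m: False, p: False, z: False}
  {x: False, m: False, p: False, z: False}
  {z: True, m: True, p: True, x: True}
  {z: True, m: True, p: True, x: False}
  {z: True, p: True, x: True, m: False}
  {z: True, p: True, x: False, m: False}
  {m: True, p: True, x: True, z: False}


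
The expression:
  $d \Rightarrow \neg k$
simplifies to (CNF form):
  $\neg d \vee \neg k$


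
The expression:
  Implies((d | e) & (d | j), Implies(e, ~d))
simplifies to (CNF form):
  ~d | ~e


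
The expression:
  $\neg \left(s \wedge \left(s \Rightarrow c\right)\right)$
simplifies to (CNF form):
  $\neg c \vee \neg s$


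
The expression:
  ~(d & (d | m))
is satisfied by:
  {d: False}


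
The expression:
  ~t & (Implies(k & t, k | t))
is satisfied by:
  {t: False}


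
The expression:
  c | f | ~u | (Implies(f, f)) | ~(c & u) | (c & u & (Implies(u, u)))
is always true.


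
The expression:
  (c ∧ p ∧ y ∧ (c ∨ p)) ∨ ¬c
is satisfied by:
  {p: True, y: True, c: False}
  {p: True, y: False, c: False}
  {y: True, p: False, c: False}
  {p: False, y: False, c: False}
  {p: True, c: True, y: True}


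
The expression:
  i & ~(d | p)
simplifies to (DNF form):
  i & ~d & ~p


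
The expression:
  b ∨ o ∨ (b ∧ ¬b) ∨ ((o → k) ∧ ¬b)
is always true.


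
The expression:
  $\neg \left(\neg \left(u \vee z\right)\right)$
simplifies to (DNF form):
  $u \vee z$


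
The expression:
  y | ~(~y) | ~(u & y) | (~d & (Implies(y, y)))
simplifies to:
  True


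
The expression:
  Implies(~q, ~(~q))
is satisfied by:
  {q: True}


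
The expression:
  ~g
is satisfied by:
  {g: False}


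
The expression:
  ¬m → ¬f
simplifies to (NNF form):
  m ∨ ¬f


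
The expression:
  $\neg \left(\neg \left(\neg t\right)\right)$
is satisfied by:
  {t: False}


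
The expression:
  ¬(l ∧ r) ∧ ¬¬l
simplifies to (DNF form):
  l ∧ ¬r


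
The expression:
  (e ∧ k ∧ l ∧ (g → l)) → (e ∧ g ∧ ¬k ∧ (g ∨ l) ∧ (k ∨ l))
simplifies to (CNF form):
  ¬e ∨ ¬k ∨ ¬l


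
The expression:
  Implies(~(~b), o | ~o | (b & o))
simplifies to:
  True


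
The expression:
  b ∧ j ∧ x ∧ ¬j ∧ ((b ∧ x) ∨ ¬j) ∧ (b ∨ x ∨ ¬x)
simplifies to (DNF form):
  False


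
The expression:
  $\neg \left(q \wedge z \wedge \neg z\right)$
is always true.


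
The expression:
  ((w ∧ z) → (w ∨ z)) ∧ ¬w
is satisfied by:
  {w: False}


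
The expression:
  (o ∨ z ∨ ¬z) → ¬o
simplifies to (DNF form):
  ¬o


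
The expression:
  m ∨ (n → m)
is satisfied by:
  {m: True, n: False}
  {n: False, m: False}
  {n: True, m: True}


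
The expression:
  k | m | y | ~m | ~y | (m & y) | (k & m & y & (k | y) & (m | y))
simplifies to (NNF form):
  True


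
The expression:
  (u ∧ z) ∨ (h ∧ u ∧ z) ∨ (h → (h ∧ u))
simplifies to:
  u ∨ ¬h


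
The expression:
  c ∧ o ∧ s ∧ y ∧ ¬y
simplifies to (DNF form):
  False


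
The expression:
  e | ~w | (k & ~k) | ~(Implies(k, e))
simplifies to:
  e | k | ~w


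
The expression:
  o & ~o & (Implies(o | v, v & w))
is never true.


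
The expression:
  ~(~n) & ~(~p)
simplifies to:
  n & p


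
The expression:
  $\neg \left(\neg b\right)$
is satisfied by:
  {b: True}


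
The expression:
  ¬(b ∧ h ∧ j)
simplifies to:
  ¬b ∨ ¬h ∨ ¬j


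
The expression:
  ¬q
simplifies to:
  ¬q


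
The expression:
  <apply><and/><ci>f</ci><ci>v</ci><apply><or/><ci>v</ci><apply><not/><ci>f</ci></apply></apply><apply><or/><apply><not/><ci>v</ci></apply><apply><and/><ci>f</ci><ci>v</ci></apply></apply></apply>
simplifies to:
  <apply><and/><ci>f</ci><ci>v</ci></apply>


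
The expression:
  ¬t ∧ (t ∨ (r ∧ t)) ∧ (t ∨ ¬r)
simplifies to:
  False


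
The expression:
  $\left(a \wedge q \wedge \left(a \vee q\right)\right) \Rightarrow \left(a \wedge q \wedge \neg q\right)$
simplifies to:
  $\neg a \vee \neg q$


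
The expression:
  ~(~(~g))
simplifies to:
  ~g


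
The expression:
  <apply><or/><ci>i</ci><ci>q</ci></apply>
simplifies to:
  <apply><or/><ci>i</ci><ci>q</ci></apply>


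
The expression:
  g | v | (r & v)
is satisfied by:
  {v: True, g: True}
  {v: True, g: False}
  {g: True, v: False}


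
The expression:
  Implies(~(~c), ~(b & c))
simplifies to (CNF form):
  ~b | ~c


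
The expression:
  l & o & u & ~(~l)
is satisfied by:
  {u: True, o: True, l: True}


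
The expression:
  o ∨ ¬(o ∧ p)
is always true.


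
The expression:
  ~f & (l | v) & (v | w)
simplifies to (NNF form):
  ~f & (l | v) & (v | w)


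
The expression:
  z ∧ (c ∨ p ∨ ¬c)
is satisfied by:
  {z: True}


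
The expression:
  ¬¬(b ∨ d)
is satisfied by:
  {b: True, d: True}
  {b: True, d: False}
  {d: True, b: False}


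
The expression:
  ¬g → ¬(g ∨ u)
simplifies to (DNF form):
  g ∨ ¬u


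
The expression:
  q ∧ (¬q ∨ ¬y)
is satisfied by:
  {q: True, y: False}


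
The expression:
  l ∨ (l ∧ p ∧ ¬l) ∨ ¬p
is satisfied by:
  {l: True, p: False}
  {p: False, l: False}
  {p: True, l: True}


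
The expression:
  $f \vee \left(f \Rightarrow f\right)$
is always true.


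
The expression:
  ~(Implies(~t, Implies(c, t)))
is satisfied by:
  {c: True, t: False}


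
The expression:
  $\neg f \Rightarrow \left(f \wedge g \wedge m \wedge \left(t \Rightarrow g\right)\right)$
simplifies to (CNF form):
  $f$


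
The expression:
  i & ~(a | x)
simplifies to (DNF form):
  i & ~a & ~x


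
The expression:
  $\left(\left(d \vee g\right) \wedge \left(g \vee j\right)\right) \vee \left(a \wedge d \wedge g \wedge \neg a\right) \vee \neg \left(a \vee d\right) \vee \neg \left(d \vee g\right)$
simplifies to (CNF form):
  $g \vee j \vee \neg d$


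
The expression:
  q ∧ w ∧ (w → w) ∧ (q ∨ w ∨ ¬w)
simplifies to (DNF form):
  q ∧ w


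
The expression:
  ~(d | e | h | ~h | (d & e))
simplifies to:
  False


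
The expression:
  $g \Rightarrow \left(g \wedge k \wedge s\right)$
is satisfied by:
  {s: True, k: True, g: False}
  {s: True, k: False, g: False}
  {k: True, s: False, g: False}
  {s: False, k: False, g: False}
  {s: True, g: True, k: True}


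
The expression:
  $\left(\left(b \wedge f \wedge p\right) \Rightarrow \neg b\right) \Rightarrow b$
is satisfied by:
  {b: True}


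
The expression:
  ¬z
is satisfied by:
  {z: False}


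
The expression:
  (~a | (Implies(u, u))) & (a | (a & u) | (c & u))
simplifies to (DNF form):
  a | (c & u)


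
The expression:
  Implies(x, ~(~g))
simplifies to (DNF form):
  g | ~x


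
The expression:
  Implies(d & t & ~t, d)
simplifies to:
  True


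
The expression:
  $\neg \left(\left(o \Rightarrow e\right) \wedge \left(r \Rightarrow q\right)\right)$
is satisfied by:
  {o: True, r: True, e: False, q: False}
  {o: True, e: False, r: False, q: False}
  {r: True, o: False, e: False, q: False}
  {q: True, o: True, r: True, e: False}
  {q: True, o: True, e: False, r: False}
  {o: True, r: True, e: True, q: False}
  {r: True, e: True, q: False, o: False}


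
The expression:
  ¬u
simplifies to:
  ¬u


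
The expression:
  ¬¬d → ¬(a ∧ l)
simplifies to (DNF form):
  ¬a ∨ ¬d ∨ ¬l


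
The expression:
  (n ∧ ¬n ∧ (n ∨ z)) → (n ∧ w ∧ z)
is always true.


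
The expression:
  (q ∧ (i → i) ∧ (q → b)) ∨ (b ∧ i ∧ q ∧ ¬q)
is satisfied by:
  {b: True, q: True}


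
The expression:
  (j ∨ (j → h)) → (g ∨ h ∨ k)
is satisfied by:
  {k: True, g: True, h: True}
  {k: True, g: True, h: False}
  {k: True, h: True, g: False}
  {k: True, h: False, g: False}
  {g: True, h: True, k: False}
  {g: True, h: False, k: False}
  {h: True, g: False, k: False}


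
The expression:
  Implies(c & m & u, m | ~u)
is always true.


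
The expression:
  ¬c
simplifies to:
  ¬c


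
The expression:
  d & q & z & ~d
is never true.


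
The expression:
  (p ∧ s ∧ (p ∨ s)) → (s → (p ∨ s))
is always true.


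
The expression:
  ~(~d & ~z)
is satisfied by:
  {d: True, z: True}
  {d: True, z: False}
  {z: True, d: False}


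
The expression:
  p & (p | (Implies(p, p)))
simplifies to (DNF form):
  p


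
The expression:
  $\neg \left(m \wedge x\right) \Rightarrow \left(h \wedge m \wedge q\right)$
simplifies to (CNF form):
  $m \wedge \left(h \vee x\right) \wedge \left(q \vee x\right)$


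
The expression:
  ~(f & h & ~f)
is always true.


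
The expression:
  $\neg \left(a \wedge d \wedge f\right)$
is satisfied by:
  {d: False, a: False, f: False}
  {f: True, d: False, a: False}
  {a: True, d: False, f: False}
  {f: True, a: True, d: False}
  {d: True, f: False, a: False}
  {f: True, d: True, a: False}
  {a: True, d: True, f: False}


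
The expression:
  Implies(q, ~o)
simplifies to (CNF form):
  ~o | ~q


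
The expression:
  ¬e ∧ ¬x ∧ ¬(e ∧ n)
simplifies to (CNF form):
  ¬e ∧ ¬x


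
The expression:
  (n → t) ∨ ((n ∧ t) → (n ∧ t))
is always true.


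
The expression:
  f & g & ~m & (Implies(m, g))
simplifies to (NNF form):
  f & g & ~m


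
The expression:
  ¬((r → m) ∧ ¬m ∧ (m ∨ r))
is always true.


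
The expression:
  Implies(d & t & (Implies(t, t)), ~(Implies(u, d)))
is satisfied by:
  {t: False, d: False}
  {d: True, t: False}
  {t: True, d: False}


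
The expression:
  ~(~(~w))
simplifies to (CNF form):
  ~w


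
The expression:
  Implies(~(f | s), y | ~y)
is always true.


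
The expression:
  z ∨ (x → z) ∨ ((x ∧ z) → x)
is always true.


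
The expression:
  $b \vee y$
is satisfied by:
  {y: True, b: True}
  {y: True, b: False}
  {b: True, y: False}


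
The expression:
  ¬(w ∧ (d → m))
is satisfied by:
  {d: True, w: False, m: False}
  {d: False, w: False, m: False}
  {m: True, d: True, w: False}
  {m: True, d: False, w: False}
  {w: True, d: True, m: False}


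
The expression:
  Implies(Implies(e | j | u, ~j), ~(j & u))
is always true.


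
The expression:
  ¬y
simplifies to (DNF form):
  ¬y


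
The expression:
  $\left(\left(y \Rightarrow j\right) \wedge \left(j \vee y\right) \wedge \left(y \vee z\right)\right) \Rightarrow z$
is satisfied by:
  {z: True, y: False, j: False}
  {z: False, y: False, j: False}
  {j: True, z: True, y: False}
  {j: True, z: False, y: False}
  {y: True, z: True, j: False}
  {y: True, z: False, j: False}
  {y: True, j: True, z: True}


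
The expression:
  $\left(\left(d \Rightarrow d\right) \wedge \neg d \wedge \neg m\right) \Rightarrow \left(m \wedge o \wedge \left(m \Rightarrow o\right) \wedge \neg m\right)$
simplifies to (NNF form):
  $d \vee m$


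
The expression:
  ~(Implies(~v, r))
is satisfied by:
  {v: False, r: False}


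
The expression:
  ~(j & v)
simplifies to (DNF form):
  ~j | ~v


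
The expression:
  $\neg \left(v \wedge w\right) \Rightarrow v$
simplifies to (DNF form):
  $v$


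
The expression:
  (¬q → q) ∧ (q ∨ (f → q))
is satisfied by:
  {q: True}


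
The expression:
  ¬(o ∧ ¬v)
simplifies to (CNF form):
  v ∨ ¬o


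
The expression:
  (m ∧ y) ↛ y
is never true.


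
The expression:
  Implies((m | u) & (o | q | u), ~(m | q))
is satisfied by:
  {u: False, q: False, m: False, o: False}
  {o: True, u: False, q: False, m: False}
  {q: True, o: False, u: False, m: False}
  {o: True, q: True, u: False, m: False}
  {u: True, o: False, q: False, m: False}
  {o: True, u: True, q: False, m: False}
  {m: True, o: False, u: False, q: False}


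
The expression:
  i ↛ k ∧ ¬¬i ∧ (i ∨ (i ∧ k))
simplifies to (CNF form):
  i ∧ ¬k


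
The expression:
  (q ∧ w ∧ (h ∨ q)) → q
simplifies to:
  True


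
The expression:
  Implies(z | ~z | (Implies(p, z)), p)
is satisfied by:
  {p: True}


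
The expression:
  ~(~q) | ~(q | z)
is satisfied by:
  {q: True, z: False}
  {z: False, q: False}
  {z: True, q: True}


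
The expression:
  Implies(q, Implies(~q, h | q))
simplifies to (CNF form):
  True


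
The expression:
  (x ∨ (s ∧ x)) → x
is always true.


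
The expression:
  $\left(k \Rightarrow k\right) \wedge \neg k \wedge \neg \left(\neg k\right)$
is never true.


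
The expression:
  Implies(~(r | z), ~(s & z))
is always true.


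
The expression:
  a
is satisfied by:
  {a: True}


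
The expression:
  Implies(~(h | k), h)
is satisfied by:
  {k: True, h: True}
  {k: True, h: False}
  {h: True, k: False}


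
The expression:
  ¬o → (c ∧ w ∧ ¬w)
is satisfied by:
  {o: True}


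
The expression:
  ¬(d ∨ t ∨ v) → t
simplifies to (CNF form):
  d ∨ t ∨ v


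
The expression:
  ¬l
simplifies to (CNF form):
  ¬l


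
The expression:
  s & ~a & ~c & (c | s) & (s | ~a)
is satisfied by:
  {s: True, a: False, c: False}


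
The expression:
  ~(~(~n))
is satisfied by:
  {n: False}


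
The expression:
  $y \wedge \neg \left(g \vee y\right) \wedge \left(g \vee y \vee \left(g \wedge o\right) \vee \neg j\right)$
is never true.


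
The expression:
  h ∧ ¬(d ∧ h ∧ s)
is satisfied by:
  {h: True, s: False, d: False}
  {d: True, h: True, s: False}
  {s: True, h: True, d: False}


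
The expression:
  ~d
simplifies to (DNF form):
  ~d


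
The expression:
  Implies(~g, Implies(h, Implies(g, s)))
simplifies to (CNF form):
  True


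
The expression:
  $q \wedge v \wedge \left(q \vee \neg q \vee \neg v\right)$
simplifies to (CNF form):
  $q \wedge v$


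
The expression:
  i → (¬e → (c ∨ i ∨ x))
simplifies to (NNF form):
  True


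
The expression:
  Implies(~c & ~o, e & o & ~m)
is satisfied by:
  {o: True, c: True}
  {o: True, c: False}
  {c: True, o: False}


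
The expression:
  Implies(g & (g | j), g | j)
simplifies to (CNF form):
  True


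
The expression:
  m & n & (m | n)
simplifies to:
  m & n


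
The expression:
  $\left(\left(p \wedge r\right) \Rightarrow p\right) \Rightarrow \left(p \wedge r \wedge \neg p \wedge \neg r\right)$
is never true.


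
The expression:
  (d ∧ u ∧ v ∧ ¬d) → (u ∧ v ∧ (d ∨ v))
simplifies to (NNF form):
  True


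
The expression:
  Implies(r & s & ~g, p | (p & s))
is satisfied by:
  {g: True, p: True, s: False, r: False}
  {g: True, s: False, p: False, r: False}
  {p: True, g: False, s: False, r: False}
  {g: False, s: False, p: False, r: False}
  {r: True, g: True, p: True, s: False}
  {r: True, g: True, s: False, p: False}
  {r: True, p: True, g: False, s: False}
  {r: True, g: False, s: False, p: False}
  {g: True, s: True, p: True, r: False}
  {g: True, s: True, r: False, p: False}
  {s: True, p: True, r: False, g: False}
  {s: True, r: False, p: False, g: False}
  {g: True, s: True, r: True, p: True}
  {g: True, s: True, r: True, p: False}
  {s: True, r: True, p: True, g: False}


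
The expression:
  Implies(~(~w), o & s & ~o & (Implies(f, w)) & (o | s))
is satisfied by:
  {w: False}


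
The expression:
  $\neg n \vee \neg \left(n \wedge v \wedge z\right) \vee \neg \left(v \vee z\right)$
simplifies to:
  $\neg n \vee \neg v \vee \neg z$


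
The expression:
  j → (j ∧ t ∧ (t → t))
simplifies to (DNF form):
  t ∨ ¬j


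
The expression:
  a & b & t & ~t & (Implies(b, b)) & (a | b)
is never true.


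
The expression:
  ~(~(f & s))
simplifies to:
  f & s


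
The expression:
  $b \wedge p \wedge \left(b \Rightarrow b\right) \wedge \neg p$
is never true.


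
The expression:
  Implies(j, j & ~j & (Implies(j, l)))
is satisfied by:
  {j: False}


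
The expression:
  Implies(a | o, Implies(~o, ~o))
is always true.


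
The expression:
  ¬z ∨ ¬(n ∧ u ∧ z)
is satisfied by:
  {u: False, z: False, n: False}
  {n: True, u: False, z: False}
  {z: True, u: False, n: False}
  {n: True, z: True, u: False}
  {u: True, n: False, z: False}
  {n: True, u: True, z: False}
  {z: True, u: True, n: False}


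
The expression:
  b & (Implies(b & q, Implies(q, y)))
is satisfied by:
  {y: True, b: True, q: False}
  {b: True, q: False, y: False}
  {y: True, q: True, b: True}


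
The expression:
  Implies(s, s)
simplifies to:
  True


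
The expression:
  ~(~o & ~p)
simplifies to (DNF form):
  o | p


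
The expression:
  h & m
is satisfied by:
  {h: True, m: True}


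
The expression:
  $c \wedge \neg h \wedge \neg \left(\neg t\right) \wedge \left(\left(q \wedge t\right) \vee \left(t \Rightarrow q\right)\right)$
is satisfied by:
  {t: True, c: True, q: True, h: False}


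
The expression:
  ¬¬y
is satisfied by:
  {y: True}


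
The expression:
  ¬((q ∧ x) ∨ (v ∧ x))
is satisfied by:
  {v: False, x: False, q: False}
  {q: True, v: False, x: False}
  {v: True, q: False, x: False}
  {q: True, v: True, x: False}
  {x: True, q: False, v: False}


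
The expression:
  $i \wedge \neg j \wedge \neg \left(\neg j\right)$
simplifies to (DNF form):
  $\text{False}$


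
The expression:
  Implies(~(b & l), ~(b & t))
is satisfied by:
  {l: True, t: False, b: False}
  {t: False, b: False, l: False}
  {l: True, b: True, t: False}
  {b: True, t: False, l: False}
  {l: True, t: True, b: False}
  {t: True, l: False, b: False}
  {l: True, b: True, t: True}


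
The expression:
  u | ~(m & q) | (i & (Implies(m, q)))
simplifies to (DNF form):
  i | u | ~m | ~q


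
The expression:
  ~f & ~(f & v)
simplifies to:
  ~f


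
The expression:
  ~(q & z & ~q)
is always true.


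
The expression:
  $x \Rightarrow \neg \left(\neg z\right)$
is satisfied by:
  {z: True, x: False}
  {x: False, z: False}
  {x: True, z: True}


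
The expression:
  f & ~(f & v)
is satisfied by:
  {f: True, v: False}


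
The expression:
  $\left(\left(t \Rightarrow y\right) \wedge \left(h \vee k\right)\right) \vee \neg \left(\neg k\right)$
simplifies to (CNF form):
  $\left(h \vee k\right) \wedge \left(h \vee k \vee y\right) \wedge \left(h \vee k \vee \neg t\right) \wedge \left(k \vee y \vee \neg t\right)$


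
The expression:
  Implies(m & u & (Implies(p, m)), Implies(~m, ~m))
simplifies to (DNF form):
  True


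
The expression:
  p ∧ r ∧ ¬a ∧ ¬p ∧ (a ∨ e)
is never true.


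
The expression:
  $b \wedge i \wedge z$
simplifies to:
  $b \wedge i \wedge z$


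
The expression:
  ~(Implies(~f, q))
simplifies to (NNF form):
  ~f & ~q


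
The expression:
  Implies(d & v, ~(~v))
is always true.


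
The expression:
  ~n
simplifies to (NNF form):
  ~n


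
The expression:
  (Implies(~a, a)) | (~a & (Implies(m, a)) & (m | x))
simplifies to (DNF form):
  a | (x & ~m)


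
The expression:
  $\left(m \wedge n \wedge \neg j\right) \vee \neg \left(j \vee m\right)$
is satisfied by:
  {n: True, m: False, j: False}
  {m: False, j: False, n: False}
  {n: True, m: True, j: False}


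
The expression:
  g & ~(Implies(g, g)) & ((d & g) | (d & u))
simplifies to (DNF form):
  False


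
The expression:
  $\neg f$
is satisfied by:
  {f: False}


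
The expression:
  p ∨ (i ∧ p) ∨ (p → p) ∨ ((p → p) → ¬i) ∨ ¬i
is always true.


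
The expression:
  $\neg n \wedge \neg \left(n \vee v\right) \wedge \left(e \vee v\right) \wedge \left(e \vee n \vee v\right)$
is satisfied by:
  {e: True, n: False, v: False}


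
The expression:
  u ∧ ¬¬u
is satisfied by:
  {u: True}


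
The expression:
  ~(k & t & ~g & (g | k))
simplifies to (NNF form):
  g | ~k | ~t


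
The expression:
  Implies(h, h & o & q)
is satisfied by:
  {o: True, q: True, h: False}
  {o: True, q: False, h: False}
  {q: True, o: False, h: False}
  {o: False, q: False, h: False}
  {o: True, h: True, q: True}


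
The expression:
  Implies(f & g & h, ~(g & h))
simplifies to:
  ~f | ~g | ~h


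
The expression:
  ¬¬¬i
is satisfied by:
  {i: False}


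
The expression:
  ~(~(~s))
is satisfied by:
  {s: False}


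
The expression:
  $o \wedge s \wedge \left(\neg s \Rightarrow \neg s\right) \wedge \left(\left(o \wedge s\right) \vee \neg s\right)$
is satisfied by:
  {s: True, o: True}


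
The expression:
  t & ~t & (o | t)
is never true.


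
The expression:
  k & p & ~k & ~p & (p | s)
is never true.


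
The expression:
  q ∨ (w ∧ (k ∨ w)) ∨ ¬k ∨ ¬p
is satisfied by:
  {w: True, q: True, p: False, k: False}
  {w: True, p: False, k: False, q: False}
  {q: True, p: False, k: False, w: False}
  {q: False, p: False, k: False, w: False}
  {w: True, k: True, q: True, p: False}
  {w: True, k: True, q: False, p: False}
  {k: True, q: True, w: False, p: False}
  {k: True, w: False, p: False, q: False}
  {q: True, w: True, p: True, k: False}
  {w: True, p: True, q: False, k: False}
  {q: True, p: True, w: False, k: False}
  {p: True, w: False, k: False, q: False}
  {w: True, k: True, p: True, q: True}
  {w: True, k: True, p: True, q: False}
  {k: True, p: True, q: True, w: False}
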